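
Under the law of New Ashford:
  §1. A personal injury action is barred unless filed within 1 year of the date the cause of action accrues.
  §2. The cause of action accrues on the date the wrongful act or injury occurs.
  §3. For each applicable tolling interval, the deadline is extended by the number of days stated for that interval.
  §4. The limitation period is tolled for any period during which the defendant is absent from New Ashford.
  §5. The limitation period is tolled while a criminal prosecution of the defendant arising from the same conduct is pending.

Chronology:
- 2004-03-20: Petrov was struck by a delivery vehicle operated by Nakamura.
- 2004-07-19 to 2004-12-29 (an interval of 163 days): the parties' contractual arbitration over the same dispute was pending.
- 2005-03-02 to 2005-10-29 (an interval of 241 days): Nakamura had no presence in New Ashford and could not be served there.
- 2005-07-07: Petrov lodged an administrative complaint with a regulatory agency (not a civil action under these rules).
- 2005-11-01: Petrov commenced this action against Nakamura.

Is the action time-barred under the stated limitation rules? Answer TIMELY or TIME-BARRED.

TIMELY

The limitation period began to run on 2004-03-20.
Adding the 1 year base period to 2004-03-20 gives a deadline of 2005-03-20, before any tolling.
The period was tolled for 241 days by the defendant's absence from the jurisdiction (2005-03-02 to 2005-10-29), pushing the deadline to 2005-11-16.
Although a pending arbitration ran from 2004-07-19 to 2004-12-29, the stated rules do not make that a tolling event, so it is disregarded.
Nothing else in the chronology tolls or restarts the period.
The 2005-11-01 filing precedes the 2005-11-16 deadline; the claim is timely.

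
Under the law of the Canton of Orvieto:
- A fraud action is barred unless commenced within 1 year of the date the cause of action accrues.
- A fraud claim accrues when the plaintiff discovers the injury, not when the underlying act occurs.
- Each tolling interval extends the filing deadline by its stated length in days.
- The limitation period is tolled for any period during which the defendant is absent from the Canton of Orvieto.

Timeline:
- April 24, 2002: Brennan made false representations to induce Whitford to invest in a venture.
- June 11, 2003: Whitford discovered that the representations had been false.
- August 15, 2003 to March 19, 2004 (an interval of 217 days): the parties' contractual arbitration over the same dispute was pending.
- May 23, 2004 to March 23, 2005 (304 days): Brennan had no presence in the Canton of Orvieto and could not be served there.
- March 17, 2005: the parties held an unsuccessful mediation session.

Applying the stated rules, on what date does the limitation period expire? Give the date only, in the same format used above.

April 11, 2005

Under the discovery rule, the claim accrued on June 11, 2003, when Whitford discovered the injury — not on the April 24, 2002 date of the underlying act.
1 year from June 11, 2003 is June 11, 2004.
The defendant's absence from the jurisdiction from May 23, 2004 to March 23, 2005 tolled the period for 304 days, extending the deadline to April 11, 2005.
The pending related arbitration from August 15, 2003 to March 19, 2004 does not toll the period, because no stated rule makes a pending arbitration a tolling event.
None of the other events listed affects the running of the period under the stated rules.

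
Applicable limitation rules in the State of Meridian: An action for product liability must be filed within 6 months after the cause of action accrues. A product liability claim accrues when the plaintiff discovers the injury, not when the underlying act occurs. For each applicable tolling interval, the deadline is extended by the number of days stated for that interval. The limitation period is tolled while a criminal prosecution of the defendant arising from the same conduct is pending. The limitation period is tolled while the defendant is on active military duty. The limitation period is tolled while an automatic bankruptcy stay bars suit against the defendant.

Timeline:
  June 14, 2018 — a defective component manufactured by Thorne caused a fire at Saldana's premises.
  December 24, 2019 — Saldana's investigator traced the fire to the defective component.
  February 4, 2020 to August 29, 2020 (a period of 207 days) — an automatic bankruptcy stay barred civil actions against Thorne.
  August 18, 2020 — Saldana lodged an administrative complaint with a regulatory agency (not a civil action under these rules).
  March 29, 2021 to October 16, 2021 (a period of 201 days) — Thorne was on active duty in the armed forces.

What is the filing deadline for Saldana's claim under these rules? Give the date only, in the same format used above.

January 17, 2021

Under the discovery rule, the claim accrued on December 24, 2019, when Saldana discovered the injury — not on the June 14, 2018 date of the underlying act.
Adding the 6 months base period to December 24, 2019 gives a deadline of June 24, 2020, before any tolling.
The period was tolled for 207 days by the automatic bankruptcy stay (February 4, 2020 to August 29, 2020), pushing the deadline to January 17, 2021.
The defendant's active military service starting March 29, 2021 came too late — the period had run on January 17, 2021 — and so does not extend the deadline.
None of the other events listed affects the running of the period under the stated rules.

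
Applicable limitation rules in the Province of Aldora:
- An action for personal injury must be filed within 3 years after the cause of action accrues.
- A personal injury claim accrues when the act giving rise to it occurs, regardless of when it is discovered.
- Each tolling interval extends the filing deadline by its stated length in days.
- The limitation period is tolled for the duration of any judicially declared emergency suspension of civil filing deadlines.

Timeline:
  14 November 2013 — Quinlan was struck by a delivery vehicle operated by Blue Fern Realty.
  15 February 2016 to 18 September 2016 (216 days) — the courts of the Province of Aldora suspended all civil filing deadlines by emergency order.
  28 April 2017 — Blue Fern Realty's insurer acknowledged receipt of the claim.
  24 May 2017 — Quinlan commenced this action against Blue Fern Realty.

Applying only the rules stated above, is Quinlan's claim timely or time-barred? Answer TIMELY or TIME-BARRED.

TIMELY

The limitation period began to run on 14 November 2013.
The untolled deadline — 3 years after 14 November 2013 — is 14 November 2016.
The period was tolled for 216 days by the emergency suspension of filing deadlines (15 February 2016 to 18 September 2016), pushing the deadline to 18 June 2017.
None of the other events listed affects the running of the period under the stated rules.
Filing on 24 May 2017 beat the 18 June 2017 deadline — the action is timely.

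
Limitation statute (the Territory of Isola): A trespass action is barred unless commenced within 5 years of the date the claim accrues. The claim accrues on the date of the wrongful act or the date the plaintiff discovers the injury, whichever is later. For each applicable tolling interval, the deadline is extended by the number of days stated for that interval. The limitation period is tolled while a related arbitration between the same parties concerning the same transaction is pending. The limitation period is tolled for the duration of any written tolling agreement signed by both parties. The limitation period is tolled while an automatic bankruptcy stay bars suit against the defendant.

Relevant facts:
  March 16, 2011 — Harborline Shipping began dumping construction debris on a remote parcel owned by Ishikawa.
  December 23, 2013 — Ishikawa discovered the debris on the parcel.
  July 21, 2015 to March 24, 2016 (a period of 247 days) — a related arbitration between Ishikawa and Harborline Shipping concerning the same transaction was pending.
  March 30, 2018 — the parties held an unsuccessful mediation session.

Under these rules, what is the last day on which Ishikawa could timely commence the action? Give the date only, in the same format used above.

August 27, 2019

The claim accrued on December 23, 2013 — the later of the March 16, 2011 act and the December 23, 2013 discovery.
5 years from December 23, 2013 is December 23, 2018.
The pending related arbitration from July 21, 2015 to March 24, 2016 tolled the period for 247 days, extending the deadline to August 27, 2019.
Nothing else in the chronology tolls or restarts the period.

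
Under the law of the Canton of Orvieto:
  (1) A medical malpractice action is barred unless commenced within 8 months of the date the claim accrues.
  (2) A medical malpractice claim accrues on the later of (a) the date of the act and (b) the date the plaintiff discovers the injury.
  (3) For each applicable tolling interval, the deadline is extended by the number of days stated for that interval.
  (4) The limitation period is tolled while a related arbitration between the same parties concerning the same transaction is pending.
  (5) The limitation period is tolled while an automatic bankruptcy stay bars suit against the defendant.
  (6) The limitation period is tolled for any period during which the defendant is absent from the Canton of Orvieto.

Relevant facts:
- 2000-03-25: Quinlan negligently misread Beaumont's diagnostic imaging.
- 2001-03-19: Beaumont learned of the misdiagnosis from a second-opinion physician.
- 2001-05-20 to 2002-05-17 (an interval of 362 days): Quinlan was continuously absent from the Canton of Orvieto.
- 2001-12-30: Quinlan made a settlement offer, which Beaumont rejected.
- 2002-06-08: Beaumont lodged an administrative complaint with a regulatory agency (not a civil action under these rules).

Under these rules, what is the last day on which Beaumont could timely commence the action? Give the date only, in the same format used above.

The claim accrued on 2001-03-19 — the later of the 2000-03-25 act and the 2001-03-19 discovery.
8 months from 2001-03-19 is 2001-11-19.
The defendant's absence from the jurisdiction from 2001-05-20 to 2002-05-17 tolled the period for 362 days, extending the deadline to 2002-11-16.
The other events in the timeline have no effect on the limitation period under the stated rules.

2002-11-16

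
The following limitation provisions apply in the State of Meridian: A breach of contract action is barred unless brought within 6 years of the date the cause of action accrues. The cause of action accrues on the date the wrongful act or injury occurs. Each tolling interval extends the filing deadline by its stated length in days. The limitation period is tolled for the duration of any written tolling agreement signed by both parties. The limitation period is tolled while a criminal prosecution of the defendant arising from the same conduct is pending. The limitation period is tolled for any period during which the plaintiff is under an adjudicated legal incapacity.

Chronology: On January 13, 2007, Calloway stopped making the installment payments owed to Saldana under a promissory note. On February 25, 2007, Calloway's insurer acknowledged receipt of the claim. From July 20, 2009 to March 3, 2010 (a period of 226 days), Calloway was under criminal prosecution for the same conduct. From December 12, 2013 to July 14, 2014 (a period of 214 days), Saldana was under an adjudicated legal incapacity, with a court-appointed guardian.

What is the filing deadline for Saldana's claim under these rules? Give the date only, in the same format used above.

August 27, 2013

The cause of action accrued on January 13, 2007, the date of the act.
6 years from January 13, 2007 is January 13, 2013.
The period was tolled for 226 days by the pending criminal prosecution (July 20, 2009 to March 3, 2010), pushing the deadline to August 27, 2013.
The plaintiff's legal incapacity from December 12, 2013 to July 14, 2014 began after the period had already run on August 27, 2013, so it has no tolling effect.
None of the other events listed affects the running of the period under the stated rules.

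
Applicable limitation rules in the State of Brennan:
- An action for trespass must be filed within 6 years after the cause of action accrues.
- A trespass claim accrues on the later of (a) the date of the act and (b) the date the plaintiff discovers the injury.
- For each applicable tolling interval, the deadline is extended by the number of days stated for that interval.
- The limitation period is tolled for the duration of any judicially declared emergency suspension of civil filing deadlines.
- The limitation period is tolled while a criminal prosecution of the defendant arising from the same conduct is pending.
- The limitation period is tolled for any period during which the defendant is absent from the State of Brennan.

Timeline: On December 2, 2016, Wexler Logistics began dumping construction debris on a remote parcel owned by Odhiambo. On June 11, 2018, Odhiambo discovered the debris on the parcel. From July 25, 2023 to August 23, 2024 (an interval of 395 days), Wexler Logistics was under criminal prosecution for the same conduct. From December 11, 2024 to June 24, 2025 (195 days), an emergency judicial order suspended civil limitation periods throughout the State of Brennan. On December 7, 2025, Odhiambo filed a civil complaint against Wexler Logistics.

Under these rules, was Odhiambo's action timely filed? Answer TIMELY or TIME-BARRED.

The claim accrued on June 11, 2018 — the later of the December 2, 2016 act and the June 11, 2018 discovery.
The untolled deadline — 6 years after June 11, 2018 — is June 11, 2024.
Because the pending criminal prosecution ran from July 25, 2023 to August 23, 2024, the deadline is extended by 395 days to July 11, 2025.
The period was tolled for 195 days by the emergency suspension of filing deadlines (December 11, 2024 to June 24, 2025), pushing the deadline to January 22, 2026.
Filing on December 7, 2025 beat the January 22, 2026 deadline — the action is timely.

TIMELY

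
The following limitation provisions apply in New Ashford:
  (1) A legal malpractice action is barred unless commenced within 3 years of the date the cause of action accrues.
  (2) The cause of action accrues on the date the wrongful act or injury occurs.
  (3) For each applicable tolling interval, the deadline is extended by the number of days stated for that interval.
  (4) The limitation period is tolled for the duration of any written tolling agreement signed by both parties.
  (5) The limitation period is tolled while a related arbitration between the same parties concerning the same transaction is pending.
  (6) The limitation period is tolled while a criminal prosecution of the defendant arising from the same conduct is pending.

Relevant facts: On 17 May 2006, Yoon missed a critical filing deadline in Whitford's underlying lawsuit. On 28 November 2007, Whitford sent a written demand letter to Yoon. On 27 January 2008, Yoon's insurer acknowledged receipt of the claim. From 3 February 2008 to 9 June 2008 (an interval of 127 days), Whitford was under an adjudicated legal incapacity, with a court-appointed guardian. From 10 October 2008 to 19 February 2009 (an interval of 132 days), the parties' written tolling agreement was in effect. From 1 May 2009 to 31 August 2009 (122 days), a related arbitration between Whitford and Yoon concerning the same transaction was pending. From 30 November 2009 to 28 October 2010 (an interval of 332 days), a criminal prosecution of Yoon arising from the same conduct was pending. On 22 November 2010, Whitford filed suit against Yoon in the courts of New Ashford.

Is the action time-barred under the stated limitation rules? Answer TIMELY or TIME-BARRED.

TIMELY

The cause of action accrued on 17 May 2006, the date of the act.
The untolled deadline — 3 years after 17 May 2006 — is 17 May 2009.
Because the written tolling agreement ran from 10 October 2008 to 19 February 2009, the deadline is extended by 132 days to 26 September 2009.
The pending related arbitration from 1 May 2009 to 31 August 2009 tolled the period for 122 days, extending the deadline to 26 January 2010.
Because the pending criminal prosecution ran from 30 November 2009 to 28 October 2010, the deadline is extended by 332 days to 24 December 2010.
The plaintiff's legal incapacity from 3 February 2008 to 9 June 2008 does not toll the period, because no stated rule makes the plaintiff's incapacity a tolling event.
The other events in the timeline have no effect on the limitation period under the stated rules.
Filing on 22 November 2010 beat the 24 December 2010 deadline — the action is timely.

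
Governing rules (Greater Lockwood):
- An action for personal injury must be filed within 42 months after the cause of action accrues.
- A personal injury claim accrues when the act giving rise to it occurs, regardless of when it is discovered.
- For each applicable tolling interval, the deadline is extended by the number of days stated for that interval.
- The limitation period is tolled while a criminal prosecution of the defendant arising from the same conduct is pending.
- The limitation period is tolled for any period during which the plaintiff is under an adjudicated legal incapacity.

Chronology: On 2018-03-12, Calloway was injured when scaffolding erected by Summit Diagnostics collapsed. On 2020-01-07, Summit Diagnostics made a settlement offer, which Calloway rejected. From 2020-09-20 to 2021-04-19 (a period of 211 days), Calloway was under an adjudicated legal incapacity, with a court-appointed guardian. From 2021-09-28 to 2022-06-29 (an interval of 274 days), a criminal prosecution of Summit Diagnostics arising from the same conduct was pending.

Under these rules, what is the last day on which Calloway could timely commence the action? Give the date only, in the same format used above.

The cause of action accrued on 2018-03-12, the date of the act.
42 months from 2018-03-12 is 2021-09-12.
The plaintiff's legal incapacity from 2020-09-20 to 2021-04-19 tolled the period for 211 days, extending the deadline to 2022-04-11.
The period was tolled for 274 days by the pending criminal prosecution (2021-09-28 to 2022-06-29), pushing the deadline to 2023-01-10.
Nothing else in the chronology tolls or restarts the period.

2023-01-10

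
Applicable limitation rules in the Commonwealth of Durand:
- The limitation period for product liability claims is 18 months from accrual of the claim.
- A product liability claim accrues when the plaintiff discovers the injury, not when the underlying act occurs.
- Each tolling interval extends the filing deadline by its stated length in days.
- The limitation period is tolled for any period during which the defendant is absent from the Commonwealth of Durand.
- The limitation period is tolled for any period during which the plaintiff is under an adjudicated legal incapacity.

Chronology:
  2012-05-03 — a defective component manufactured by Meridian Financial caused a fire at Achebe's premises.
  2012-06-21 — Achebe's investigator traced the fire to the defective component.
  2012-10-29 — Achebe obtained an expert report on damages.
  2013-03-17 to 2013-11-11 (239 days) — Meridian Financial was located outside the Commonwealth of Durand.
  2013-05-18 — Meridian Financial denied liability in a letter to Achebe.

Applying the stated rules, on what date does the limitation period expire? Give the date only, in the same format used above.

Under the discovery rule, the claim accrued on 2012-06-21, when Achebe discovered the injury — not on the 2012-05-03 date of the underlying act.
18 months from 2012-06-21 is 2013-12-21.
The period was tolled for 239 days by the defendant's absence from the jurisdiction (2013-03-17 to 2013-11-11), pushing the deadline to 2014-08-17.
The other events in the timeline have no effect on the limitation period under the stated rules.

2014-08-17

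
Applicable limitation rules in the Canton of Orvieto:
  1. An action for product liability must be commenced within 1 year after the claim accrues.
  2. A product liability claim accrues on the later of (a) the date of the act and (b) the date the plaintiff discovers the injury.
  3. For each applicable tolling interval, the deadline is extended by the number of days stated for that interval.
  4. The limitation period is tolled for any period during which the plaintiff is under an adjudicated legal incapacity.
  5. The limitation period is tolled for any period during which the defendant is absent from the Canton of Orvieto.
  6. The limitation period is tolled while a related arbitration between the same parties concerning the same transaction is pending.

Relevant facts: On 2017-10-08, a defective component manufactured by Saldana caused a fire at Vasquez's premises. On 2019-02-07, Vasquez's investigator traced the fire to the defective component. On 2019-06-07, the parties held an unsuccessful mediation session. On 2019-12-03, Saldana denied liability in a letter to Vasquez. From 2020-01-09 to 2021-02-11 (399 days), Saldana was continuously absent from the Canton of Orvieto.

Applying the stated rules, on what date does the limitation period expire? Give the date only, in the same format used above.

The claim accrued on 2019-02-07 — the later of the 2017-10-08 act and the 2019-02-07 discovery.
1 year from 2019-02-07 is 2020-02-07.
The period was tolled for 399 days by the defendant's absence from the jurisdiction (2020-01-09 to 2021-02-11), pushing the deadline to 2021-03-12.
Nothing else in the chronology tolls or restarts the period.

2021-03-12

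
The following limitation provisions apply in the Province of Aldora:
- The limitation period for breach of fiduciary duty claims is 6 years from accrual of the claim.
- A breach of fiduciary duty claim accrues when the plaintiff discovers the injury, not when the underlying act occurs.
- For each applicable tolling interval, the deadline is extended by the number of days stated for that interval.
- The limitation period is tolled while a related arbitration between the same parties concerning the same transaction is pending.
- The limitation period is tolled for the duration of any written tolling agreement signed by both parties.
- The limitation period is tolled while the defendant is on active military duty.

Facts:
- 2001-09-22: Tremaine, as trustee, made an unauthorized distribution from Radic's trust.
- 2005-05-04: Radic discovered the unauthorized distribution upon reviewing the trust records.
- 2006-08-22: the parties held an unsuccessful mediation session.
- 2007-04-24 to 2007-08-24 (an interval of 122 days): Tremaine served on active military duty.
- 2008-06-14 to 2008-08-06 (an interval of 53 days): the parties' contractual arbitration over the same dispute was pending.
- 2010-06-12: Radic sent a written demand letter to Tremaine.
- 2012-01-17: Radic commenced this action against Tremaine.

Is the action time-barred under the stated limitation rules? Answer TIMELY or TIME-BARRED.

Accrual is tied to discovery, so the period began on 2005-05-04 rather than on 2001-09-22 when the act occurred.
The untolled deadline — 6 years after 2005-05-04 — is 2011-05-04.
The defendant's active military service from 2007-04-24 to 2007-08-24 tolled the period for 122 days, extending the deadline to 2011-09-03.
Because the pending related arbitration ran from 2008-06-14 to 2008-08-06, the deadline is extended by 53 days to 2011-10-26.
The other events in the timeline have no effect on the limitation period under the stated rules.
Filing on 2012-01-17 missed the 2011-10-26 deadline — the action is time-barred.

TIME-BARRED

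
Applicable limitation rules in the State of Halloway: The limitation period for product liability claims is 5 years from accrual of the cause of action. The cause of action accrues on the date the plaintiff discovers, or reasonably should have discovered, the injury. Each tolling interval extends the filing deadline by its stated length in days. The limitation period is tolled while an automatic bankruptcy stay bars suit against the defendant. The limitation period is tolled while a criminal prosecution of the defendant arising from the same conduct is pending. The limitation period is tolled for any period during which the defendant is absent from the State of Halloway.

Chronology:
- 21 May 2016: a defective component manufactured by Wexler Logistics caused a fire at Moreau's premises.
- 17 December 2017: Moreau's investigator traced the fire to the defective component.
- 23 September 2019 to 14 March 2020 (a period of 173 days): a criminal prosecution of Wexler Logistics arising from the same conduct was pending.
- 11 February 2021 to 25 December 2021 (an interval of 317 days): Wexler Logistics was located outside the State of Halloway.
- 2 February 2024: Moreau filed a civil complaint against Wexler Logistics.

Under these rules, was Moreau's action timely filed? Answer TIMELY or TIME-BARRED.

TIMELY

Accrual is tied to discovery, so the period began on 17 December 2017 rather than on 21 May 2016 when the act occurred.
The untolled deadline — 5 years after 17 December 2017 — is 17 December 2022.
Because the pending criminal prosecution ran from 23 September 2019 to 14 March 2020, the deadline is extended by 173 days to 8 June 2023.
The defendant's absence from the jurisdiction from 11 February 2021 to 25 December 2021 tolled the period for 317 days, extending the deadline to 20 April 2024.
The 2 February 2024 filing precedes the 20 April 2024 deadline; the claim is timely.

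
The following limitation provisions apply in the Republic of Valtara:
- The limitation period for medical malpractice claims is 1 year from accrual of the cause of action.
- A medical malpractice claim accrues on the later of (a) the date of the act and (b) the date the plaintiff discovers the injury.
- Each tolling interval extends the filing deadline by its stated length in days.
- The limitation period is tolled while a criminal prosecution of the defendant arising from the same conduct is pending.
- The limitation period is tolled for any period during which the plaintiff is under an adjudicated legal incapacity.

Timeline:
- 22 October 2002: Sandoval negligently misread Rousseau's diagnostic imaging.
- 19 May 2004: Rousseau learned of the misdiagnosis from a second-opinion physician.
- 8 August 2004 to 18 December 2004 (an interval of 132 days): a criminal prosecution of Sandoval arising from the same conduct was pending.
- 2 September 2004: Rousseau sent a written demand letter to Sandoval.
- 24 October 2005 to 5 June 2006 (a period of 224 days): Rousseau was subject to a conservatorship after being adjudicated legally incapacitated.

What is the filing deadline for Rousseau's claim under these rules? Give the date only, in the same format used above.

28 September 2005

Taking the later of the act (22 October 2002) and discovery (19 May 2004), the claim accrued on 19 May 2004.
1 year from 19 May 2004 is 19 May 2005.
The period was tolled for 132 days by the pending criminal prosecution (8 August 2004 to 18 December 2004), pushing the deadline to 28 September 2005.
The plaintiff's legal incapacity from 24 October 2005 to 5 June 2006 began after the period had already run on 28 September 2005, so it has no tolling effect.
None of the other events listed affects the running of the period under the stated rules.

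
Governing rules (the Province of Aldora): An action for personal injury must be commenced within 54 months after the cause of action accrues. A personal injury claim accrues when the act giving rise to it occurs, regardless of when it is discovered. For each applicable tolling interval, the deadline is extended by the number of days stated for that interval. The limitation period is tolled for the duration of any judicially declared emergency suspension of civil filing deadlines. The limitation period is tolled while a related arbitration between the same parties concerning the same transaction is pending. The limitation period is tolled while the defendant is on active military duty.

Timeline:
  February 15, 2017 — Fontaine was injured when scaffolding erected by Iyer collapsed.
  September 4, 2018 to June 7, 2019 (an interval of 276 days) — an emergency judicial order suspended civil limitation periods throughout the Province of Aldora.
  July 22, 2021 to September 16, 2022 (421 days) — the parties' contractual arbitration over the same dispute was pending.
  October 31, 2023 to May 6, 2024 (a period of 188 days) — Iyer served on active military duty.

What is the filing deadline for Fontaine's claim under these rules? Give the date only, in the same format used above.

The claim accrued on February 15, 2017, when the wrongful act occurred.
The untolled deadline — 54 months after February 15, 2017 — is August 15, 2021.
The period was tolled for 276 days by the emergency suspension of filing deadlines (September 4, 2018 to June 7, 2019), pushing the deadline to May 18, 2022.
Because the pending related arbitration ran from July 22, 2021 to September 16, 2022, the deadline is extended by 421 days to July 13, 2023.
The defendant's active military service from October 31, 2023 to May 6, 2024 began after the period had already run on July 13, 2023, so it has no tolling effect.

July 13, 2023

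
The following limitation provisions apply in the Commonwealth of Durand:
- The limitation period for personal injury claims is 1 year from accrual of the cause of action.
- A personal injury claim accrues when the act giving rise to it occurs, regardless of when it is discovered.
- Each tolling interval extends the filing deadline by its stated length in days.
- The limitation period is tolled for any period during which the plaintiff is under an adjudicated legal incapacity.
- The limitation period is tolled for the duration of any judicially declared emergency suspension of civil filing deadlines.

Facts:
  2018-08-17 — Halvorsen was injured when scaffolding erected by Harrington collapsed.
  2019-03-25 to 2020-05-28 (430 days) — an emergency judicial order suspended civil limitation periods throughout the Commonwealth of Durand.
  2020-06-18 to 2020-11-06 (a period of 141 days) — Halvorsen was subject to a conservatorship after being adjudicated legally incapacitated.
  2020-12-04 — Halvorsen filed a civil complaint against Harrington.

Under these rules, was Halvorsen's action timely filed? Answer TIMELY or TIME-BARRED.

The claim accrued on 2018-08-17, when the wrongful act occurred.
Adding the 1 year base period to 2018-08-17 gives a deadline of 2019-08-17, before any tolling.
The period was tolled for 430 days by the emergency suspension of filing deadlines (2019-03-25 to 2020-05-28), pushing the deadline to 2020-10-20.
The period was tolled for 141 days by the plaintiff's legal incapacity (2020-06-18 to 2020-11-06), pushing the deadline to 2021-03-10.
Filing on 2020-12-04 beat the 2021-03-10 deadline — the action is timely.

TIMELY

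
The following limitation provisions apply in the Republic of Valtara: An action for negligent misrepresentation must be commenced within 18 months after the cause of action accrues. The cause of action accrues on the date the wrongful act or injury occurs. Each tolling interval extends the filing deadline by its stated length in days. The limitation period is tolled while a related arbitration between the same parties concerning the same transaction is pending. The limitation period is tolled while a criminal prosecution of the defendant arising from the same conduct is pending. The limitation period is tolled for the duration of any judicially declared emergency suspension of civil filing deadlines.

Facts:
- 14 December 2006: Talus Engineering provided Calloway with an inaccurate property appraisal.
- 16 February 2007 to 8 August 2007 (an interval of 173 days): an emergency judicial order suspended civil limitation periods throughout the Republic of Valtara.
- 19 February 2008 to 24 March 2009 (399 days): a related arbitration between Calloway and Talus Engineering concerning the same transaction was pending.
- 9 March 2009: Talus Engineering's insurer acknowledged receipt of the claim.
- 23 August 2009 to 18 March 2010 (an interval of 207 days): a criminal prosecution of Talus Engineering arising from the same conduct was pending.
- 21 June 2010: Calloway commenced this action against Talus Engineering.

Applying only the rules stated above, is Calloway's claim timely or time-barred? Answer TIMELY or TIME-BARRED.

TIMELY

The claim accrued on 14 December 2006, when the wrongful act occurred.
18 months from 14 December 2006 is 14 June 2008.
The emergency suspension of filing deadlines from 16 February 2007 to 8 August 2007 tolled the period for 173 days, extending the deadline to 4 December 2008.
The period was tolled for 399 days by the pending related arbitration (19 February 2008 to 24 March 2009), pushing the deadline to 7 January 2010.
The pending criminal prosecution from 23 August 2009 to 18 March 2010 tolled the period for 207 days, extending the deadline to 2 August 2010.
The other events in the timeline have no effect on the limitation period under the stated rules.
Filing on 21 June 2010 beat the 2 August 2010 deadline — the action is timely.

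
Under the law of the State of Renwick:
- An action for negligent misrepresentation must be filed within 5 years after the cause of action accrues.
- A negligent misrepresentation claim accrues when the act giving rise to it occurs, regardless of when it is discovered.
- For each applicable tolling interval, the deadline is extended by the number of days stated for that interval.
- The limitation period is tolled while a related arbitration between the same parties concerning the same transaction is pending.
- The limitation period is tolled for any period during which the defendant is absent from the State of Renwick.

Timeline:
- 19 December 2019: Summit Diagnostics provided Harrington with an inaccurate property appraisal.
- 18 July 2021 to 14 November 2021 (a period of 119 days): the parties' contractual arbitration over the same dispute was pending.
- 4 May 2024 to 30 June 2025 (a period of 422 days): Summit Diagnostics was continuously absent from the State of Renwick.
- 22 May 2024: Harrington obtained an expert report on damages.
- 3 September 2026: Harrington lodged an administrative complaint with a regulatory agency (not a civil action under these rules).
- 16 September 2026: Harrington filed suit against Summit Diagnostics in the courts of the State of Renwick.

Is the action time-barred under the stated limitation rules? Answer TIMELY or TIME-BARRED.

TIME-BARRED

The claim accrued on 19 December 2019, when the wrongful act occurred.
5 years from 19 December 2019 is 19 December 2024.
The period was tolled for 119 days by the pending related arbitration (18 July 2021 to 14 November 2021), pushing the deadline to 17 April 2025.
The period was tolled for 422 days by the defendant's absence from the jurisdiction (4 May 2024 to 30 June 2025), pushing the deadline to 13 June 2026.
None of the other events listed affects the running of the period under the stated rules.
The 16 September 2026 filing falls after the 13 June 2026 deadline; the claim is time-barred.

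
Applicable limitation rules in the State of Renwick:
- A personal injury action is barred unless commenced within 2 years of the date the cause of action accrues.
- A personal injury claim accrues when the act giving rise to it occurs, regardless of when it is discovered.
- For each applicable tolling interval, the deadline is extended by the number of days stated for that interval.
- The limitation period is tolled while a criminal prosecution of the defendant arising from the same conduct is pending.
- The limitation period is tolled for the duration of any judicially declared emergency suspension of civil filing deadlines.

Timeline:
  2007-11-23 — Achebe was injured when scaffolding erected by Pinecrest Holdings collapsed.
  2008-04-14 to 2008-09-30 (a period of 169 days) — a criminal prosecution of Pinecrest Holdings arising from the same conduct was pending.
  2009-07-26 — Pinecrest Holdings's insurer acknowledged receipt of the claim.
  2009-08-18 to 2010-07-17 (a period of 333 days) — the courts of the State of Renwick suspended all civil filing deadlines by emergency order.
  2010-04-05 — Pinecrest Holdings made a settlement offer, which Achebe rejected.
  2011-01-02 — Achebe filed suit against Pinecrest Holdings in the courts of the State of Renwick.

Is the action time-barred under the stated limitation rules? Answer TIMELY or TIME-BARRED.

The cause of action accrued on 2007-11-23, the date of the act.
2 years from 2007-11-23 is 2009-11-23.
Because the pending criminal prosecution ran from 2008-04-14 to 2008-09-30, the deadline is extended by 169 days to 2010-05-11.
The period was tolled for 333 days by the emergency suspension of filing deadlines (2009-08-18 to 2010-07-17), pushing the deadline to 2011-04-09.
The other events in the timeline have no effect on the limitation period under the stated rules.
The 2011-01-02 filing precedes the 2011-04-09 deadline; the claim is timely.

TIMELY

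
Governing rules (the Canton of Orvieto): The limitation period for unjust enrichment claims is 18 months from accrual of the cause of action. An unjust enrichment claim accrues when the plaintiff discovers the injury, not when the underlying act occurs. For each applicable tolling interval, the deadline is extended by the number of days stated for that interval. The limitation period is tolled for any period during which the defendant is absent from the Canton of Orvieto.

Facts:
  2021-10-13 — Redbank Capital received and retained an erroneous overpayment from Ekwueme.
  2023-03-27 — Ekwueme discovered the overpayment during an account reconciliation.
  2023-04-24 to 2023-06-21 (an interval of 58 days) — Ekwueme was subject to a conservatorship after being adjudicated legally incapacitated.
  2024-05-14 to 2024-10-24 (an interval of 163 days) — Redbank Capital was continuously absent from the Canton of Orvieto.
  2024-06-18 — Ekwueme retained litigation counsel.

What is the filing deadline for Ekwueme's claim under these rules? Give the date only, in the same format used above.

The claim did not accrue until Ekwueme discovered the injury on 2023-03-27; the 2021-10-13 act date does not start the clock under the stated rule.
18 months from 2023-03-27 is 2024-09-27.
The period was tolled for 163 days by the defendant's absence from the jurisdiction (2024-05-14 to 2024-10-24), pushing the deadline to 2025-03-09.
No stated provision tolls the period for the plaintiff's incapacity, so the interval from 2023-04-24 to 2023-06-21 has no effect on the deadline.
The other events in the timeline have no effect on the limitation period under the stated rules.

2025-03-09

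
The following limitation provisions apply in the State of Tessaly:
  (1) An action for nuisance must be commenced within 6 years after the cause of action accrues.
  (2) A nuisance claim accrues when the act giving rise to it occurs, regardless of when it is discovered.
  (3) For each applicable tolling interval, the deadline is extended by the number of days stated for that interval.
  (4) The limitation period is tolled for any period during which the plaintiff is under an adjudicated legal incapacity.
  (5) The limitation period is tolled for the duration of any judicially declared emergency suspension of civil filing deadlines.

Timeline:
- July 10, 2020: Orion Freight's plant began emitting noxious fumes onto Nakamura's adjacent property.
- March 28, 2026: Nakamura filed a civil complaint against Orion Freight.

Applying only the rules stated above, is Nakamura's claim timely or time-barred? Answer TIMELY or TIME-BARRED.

The cause of action accrued on July 10, 2020, the date of the act.
Adding the 6 years base period to July 10, 2020 gives a deadline of July 10, 2026, before any tolling.
The March 28, 2026 filing precedes the July 10, 2026 deadline; the claim is timely.

TIMELY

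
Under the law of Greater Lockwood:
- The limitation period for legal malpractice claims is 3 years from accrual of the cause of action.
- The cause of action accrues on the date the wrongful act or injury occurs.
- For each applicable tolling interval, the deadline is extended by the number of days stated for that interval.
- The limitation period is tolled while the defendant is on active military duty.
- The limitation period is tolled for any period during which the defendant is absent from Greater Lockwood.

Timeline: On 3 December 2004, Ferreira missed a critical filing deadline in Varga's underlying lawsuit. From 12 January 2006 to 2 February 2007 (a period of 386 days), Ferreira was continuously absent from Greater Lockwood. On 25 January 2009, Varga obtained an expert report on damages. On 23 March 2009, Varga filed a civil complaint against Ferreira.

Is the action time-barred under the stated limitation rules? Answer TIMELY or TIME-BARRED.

TIME-BARRED

The cause of action accrued on 3 December 2004, the date of the act.
3 years from 3 December 2004 is 3 December 2007.
The period was tolled for 386 days by the defendant's absence from the jurisdiction (12 January 2006 to 2 February 2007), pushing the deadline to 23 December 2008.
The other events in the timeline have no effect on the limitation period under the stated rules.
Filing on 23 March 2009 missed the 23 December 2008 deadline — the action is time-barred.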